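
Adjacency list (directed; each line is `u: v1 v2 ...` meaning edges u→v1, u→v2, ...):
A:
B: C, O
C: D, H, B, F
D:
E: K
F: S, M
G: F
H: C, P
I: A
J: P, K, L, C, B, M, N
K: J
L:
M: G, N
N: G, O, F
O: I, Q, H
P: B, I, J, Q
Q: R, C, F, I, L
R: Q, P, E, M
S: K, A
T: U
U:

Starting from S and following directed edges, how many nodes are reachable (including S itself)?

19

BFS from S visits: S, K, A, J, P, N, M, L, C, B, Q, I, O, G, F, H, D, R, E
Reachable nodes: 19 of 21 total.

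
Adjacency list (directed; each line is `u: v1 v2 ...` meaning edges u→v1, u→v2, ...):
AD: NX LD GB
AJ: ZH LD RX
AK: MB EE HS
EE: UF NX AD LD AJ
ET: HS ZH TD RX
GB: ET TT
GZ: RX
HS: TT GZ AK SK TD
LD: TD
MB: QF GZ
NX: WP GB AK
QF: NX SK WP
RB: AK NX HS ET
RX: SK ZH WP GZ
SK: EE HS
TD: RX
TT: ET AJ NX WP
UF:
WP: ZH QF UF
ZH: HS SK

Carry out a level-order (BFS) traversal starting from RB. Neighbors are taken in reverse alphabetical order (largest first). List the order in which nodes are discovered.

RB -> NX -> HS -> ET -> AK -> WP -> GB -> TT -> TD -> SK -> GZ -> ZH -> RX -> MB -> EE -> UF -> QF -> AJ -> LD -> AD

Visit RB; enqueue NX, HS, ET, AK → queue [NX, HS, ET, AK]
Visit NX; enqueue WP, GB → queue [HS, ET, AK, WP, GB]
Visit HS; enqueue TT, TD, SK, GZ → queue [ET, AK, WP, GB, TT, TD, SK, GZ]
Visit ET; enqueue ZH, RX → queue [AK, WP, GB, TT, TD, SK, GZ, ZH, RX]
Visit AK; enqueue MB, EE → queue [WP, GB, TT, TD, SK, GZ, ZH, RX, MB, EE]
Visit WP; enqueue UF, QF → queue [GB, TT, TD, SK, GZ, ZH, RX, MB, EE, UF, QF]
Visit GB → queue [TT, TD, SK, GZ, ZH, RX, MB, EE, UF, QF]
Visit TT; enqueue AJ → queue [TD, SK, GZ, ZH, RX, MB, EE, UF, QF, AJ]
Visit TD → queue [SK, GZ, ZH, RX, MB, EE, UF, QF, AJ]
Visit SK → queue [GZ, ZH, RX, MB, EE, UF, QF, AJ]
Visit GZ → queue [ZH, RX, MB, EE, UF, QF, AJ]
Visit ZH → queue [RX, MB, EE, UF, QF, AJ]
Visit RX → queue [MB, EE, UF, QF, AJ]
Visit MB → queue [EE, UF, QF, AJ]
Visit EE; enqueue LD, AD → queue [UF, QF, AJ, LD, AD]
Visit UF → queue [QF, AJ, LD, AD]
Visit QF → queue [AJ, LD, AD]
Visit AJ → queue [LD, AD]
Visit LD → queue [AD]
Visit AD → queue []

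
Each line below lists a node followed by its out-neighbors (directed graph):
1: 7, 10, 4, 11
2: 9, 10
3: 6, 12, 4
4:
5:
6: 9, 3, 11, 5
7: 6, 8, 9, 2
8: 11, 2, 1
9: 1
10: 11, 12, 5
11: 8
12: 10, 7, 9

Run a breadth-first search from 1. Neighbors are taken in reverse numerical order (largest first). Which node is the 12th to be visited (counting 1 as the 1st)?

Visit 1; enqueue 11, 10, 7, 4 → queue [11, 10, 7, 4]
Visit 11; enqueue 8 → queue [10, 7, 4, 8]
Visit 10; enqueue 12, 5 → queue [7, 4, 8, 12, 5]
Visit 7; enqueue 9, 6, 2 → queue [4, 8, 12, 5, 9, 6, 2]
Visit 4 → queue [8, 12, 5, 9, 6, 2]
Visit 8 → queue [12, 5, 9, 6, 2]
Visit 12 → queue [5, 9, 6, 2]
Visit 5 → queue [9, 6, 2]
Visit 9 → queue [6, 2]
Visit 6; enqueue 3 → queue [2, 3]
Visit 2 → queue [3]
Visit 3 → queue []

Visit order: 1, 11, 10, 7, 4, 8, 12, 5, 9, 6, 2, 3

3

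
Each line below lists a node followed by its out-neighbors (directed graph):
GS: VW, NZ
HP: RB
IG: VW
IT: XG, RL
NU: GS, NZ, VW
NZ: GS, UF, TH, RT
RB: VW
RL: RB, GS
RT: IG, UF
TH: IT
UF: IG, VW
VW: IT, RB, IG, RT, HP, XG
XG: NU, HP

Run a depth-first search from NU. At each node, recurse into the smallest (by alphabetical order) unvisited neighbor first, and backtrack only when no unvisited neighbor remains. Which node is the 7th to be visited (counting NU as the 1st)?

HP

Visit NU
NU → GS
GS → NZ
NZ → RT
RT → IG
IG → VW
VW → HP
HP → RB
VW → IT
IT → RL
IT → XG
RT → UF
NZ → TH

Visit order: NU, GS, NZ, RT, IG, VW, HP, RB, IT, RL, XG, UF, TH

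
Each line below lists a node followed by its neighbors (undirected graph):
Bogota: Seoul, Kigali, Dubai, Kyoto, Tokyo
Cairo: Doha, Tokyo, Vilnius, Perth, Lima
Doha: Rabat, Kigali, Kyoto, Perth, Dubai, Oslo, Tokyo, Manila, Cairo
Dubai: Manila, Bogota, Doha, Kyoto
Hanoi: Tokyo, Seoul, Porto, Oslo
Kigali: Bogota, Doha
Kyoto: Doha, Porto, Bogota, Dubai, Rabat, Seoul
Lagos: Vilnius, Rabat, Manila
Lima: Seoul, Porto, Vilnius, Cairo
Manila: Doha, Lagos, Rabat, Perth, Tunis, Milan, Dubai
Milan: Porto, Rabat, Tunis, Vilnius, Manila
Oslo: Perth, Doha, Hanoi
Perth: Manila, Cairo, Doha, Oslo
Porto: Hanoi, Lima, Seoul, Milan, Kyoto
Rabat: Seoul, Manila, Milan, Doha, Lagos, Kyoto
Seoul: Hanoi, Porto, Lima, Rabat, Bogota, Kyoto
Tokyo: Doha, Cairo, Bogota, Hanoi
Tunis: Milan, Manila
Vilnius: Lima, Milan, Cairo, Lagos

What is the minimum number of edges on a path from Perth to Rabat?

2

Level 0: Perth
Level 1: Cairo, Doha, Manila, Oslo
Level 2: Dubai, Hanoi, Kigali, Kyoto, Lagos, Lima, Milan, Rabat, Tokyo, Tunis, Vilnius
Level 3: Bogota, Porto, Seoul
Rabat first appears at level 2.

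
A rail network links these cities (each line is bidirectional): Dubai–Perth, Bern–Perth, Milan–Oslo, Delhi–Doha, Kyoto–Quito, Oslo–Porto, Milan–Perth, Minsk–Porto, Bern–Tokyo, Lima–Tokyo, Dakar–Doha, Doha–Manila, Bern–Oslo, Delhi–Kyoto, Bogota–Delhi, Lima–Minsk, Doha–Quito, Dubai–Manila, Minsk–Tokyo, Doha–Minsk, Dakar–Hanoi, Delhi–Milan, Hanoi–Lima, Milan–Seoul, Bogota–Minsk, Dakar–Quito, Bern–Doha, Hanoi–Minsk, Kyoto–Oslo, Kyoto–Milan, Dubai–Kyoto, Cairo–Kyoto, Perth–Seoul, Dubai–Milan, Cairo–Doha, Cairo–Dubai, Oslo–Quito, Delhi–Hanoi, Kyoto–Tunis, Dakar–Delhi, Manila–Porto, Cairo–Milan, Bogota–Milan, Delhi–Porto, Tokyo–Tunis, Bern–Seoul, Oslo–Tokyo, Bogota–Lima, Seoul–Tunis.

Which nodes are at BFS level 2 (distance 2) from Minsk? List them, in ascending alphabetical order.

Level 0: Minsk
Level 1: Bogota, Doha, Hanoi, Lima, Porto, Tokyo
Level 2: Bern, Cairo, Dakar, Delhi, Manila, Milan, Oslo, Quito, Tunis
Level 3: Dubai, Kyoto, Perth, Seoul

Bern, Cairo, Dakar, Delhi, Manila, Milan, Oslo, Quito, Tunis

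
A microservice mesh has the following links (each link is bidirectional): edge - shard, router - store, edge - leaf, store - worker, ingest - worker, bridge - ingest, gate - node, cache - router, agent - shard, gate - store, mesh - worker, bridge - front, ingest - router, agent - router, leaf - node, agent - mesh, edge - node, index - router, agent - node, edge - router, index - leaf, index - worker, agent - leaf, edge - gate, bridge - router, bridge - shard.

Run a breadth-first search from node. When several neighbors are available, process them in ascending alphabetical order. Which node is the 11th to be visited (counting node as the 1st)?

worker

Visit node; enqueue agent, edge, gate, leaf → queue [agent, edge, gate, leaf]
Visit agent; enqueue mesh, router, shard → queue [edge, gate, leaf, mesh, router, shard]
Visit edge → queue [gate, leaf, mesh, router, shard]
Visit gate; enqueue store → queue [leaf, mesh, router, shard, store]
Visit leaf; enqueue index → queue [mesh, router, shard, store, index]
Visit mesh; enqueue worker → queue [router, shard, store, index, worker]
Visit router; enqueue bridge, cache, ingest → queue [shard, store, index, worker, bridge, cache, ingest]
Visit shard → queue [store, index, worker, bridge, cache, ingest]
Visit store → queue [index, worker, bridge, cache, ingest]
Visit index → queue [worker, bridge, cache, ingest]
Visit worker → queue [bridge, cache, ingest]
Visit bridge; enqueue front → queue [cache, ingest, front]
Visit cache → queue [ingest, front]
Visit ingest → queue [front]
Visit front → queue []

Visit order: node, agent, edge, gate, leaf, mesh, router, shard, store, index, worker, bridge, cache, ingest, front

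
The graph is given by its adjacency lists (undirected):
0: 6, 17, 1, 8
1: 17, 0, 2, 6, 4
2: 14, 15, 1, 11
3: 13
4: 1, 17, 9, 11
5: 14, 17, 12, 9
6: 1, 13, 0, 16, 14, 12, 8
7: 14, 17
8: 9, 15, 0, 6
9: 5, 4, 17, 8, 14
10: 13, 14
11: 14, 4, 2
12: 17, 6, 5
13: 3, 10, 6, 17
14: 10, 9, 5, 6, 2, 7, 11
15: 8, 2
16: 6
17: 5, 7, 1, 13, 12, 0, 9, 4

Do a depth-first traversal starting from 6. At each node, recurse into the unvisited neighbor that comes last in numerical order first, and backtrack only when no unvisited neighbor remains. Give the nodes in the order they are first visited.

Visit 6
6 → 16
6 → 14
14 → 11
11 → 4
4 → 17
17 → 13
13 → 10
13 → 3
17 → 12
12 → 5
5 → 9
9 → 8
8 → 15
15 → 2
2 → 1
1 → 0
17 → 7

6, 16, 14, 11, 4, 17, 13, 10, 3, 12, 5, 9, 8, 15, 2, 1, 0, 7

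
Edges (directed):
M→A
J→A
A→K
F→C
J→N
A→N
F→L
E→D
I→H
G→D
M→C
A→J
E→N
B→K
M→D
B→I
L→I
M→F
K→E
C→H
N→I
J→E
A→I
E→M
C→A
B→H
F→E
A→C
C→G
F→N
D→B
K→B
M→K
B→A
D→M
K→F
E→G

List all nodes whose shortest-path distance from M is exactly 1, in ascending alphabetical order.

A, C, D, F, K

Level 0: M
Level 1: A, C, D, F, K
Level 2: B, E, G, H, I, J, L, N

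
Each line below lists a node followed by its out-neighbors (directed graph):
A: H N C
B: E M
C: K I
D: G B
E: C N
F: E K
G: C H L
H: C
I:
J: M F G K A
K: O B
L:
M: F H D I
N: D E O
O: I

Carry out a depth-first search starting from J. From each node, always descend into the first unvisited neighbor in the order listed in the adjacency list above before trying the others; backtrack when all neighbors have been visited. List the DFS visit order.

J, M, F, E, C, K, O, I, B, N, D, G, H, L, A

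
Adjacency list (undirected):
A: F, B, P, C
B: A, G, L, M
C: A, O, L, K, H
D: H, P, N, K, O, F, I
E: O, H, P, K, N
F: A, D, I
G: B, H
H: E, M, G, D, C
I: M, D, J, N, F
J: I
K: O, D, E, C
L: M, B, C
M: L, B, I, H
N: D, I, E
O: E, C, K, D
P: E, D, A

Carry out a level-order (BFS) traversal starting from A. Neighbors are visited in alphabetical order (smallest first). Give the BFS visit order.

A B C F P G L M H K O D I E N J

Visit A; enqueue B, C, F, P → queue [B, C, F, P]
Visit B; enqueue G, L, M → queue [C, F, P, G, L, M]
Visit C; enqueue H, K, O → queue [F, P, G, L, M, H, K, O]
Visit F; enqueue D, I → queue [P, G, L, M, H, K, O, D, I]
Visit P; enqueue E → queue [G, L, M, H, K, O, D, I, E]
Visit G → queue [L, M, H, K, O, D, I, E]
Visit L → queue [M, H, K, O, D, I, E]
Visit M → queue [H, K, O, D, I, E]
Visit H → queue [K, O, D, I, E]
Visit K → queue [O, D, I, E]
Visit O → queue [D, I, E]
Visit D; enqueue N → queue [I, E, N]
Visit I; enqueue J → queue [E, N, J]
Visit E → queue [N, J]
Visit N → queue [J]
Visit J → queue []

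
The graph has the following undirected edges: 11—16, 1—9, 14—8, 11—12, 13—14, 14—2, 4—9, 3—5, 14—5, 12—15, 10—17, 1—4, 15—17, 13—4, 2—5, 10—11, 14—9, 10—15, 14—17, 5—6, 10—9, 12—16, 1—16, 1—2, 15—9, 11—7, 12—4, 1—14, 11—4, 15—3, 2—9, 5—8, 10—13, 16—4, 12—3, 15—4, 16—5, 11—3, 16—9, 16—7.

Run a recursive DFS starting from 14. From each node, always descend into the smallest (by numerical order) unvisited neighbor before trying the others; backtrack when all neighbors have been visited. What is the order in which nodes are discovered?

Visit 14
14 → 1
1 → 2
2 → 5
5 → 3
3 → 11
11 → 4
4 → 9
9 → 10
10 → 13
10 → 15
15 → 12
12 → 16
16 → 7
15 → 17
5 → 6
5 → 8

14 → 1 → 2 → 5 → 3 → 11 → 4 → 9 → 10 → 13 → 15 → 12 → 16 → 7 → 17 → 6 → 8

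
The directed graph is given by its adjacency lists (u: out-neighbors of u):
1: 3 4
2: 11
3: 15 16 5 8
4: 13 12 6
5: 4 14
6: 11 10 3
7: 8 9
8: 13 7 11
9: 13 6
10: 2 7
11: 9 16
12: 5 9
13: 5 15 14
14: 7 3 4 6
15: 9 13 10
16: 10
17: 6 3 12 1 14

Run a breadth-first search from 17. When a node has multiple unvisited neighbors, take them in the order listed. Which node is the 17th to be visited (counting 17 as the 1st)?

13

Visit 17; enqueue 6, 3, 12, 1, 14 → queue [6, 3, 12, 1, 14]
Visit 6; enqueue 11, 10 → queue [3, 12, 1, 14, 11, 10]
Visit 3; enqueue 15, 16, 5, 8 → queue [12, 1, 14, 11, 10, 15, 16, 5, 8]
Visit 12; enqueue 9 → queue [1, 14, 11, 10, 15, 16, 5, 8, 9]
Visit 1; enqueue 4 → queue [14, 11, 10, 15, 16, 5, 8, 9, 4]
Visit 14; enqueue 7 → queue [11, 10, 15, 16, 5, 8, 9, 4, 7]
Visit 11 → queue [10, 15, 16, 5, 8, 9, 4, 7]
Visit 10; enqueue 2 → queue [15, 16, 5, 8, 9, 4, 7, 2]
Visit 15; enqueue 13 → queue [16, 5, 8, 9, 4, 7, 2, 13]
Visit 16 → queue [5, 8, 9, 4, 7, 2, 13]
Visit 5 → queue [8, 9, 4, 7, 2, 13]
Visit 8 → queue [9, 4, 7, 2, 13]
Visit 9 → queue [4, 7, 2, 13]
Visit 4 → queue [7, 2, 13]
Visit 7 → queue [2, 13]
Visit 2 → queue [13]
Visit 13 → queue []

Visit order: 17, 6, 3, 12, 1, 14, 11, 10, 15, 16, 5, 8, 9, 4, 7, 2, 13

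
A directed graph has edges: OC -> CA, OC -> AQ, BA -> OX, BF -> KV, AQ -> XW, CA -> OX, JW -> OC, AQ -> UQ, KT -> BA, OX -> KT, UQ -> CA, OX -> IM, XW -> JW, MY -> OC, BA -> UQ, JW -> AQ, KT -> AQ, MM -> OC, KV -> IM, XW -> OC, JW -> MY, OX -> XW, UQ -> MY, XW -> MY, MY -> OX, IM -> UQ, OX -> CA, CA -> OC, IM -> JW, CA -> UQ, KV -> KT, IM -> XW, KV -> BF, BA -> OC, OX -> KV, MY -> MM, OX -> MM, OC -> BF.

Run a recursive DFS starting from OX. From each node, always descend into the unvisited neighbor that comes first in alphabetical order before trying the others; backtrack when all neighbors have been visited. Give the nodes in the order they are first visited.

Visit OX
OX → CA
CA → OC
OC → AQ
AQ → UQ
UQ → MY
MY → MM
AQ → XW
XW → JW
OC → BF
BF → KV
KV → IM
KV → KT
KT → BA

OX → CA → OC → AQ → UQ → MY → MM → XW → JW → BF → KV → IM → KT → BA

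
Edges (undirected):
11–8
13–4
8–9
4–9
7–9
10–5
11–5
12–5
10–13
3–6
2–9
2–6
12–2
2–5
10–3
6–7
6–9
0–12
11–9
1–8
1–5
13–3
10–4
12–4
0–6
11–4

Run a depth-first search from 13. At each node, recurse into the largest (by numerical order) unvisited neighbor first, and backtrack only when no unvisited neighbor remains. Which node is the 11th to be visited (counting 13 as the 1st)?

6

Visit 13
13 → 10
10 → 5
5 → 12
12 → 4
4 → 11
11 → 9
9 → 8
8 → 1
9 → 7
7 → 6
6 → 3
6 → 2
6 → 0

Visit order: 13, 10, 5, 12, 4, 11, 9, 8, 1, 7, 6, 3, 2, 0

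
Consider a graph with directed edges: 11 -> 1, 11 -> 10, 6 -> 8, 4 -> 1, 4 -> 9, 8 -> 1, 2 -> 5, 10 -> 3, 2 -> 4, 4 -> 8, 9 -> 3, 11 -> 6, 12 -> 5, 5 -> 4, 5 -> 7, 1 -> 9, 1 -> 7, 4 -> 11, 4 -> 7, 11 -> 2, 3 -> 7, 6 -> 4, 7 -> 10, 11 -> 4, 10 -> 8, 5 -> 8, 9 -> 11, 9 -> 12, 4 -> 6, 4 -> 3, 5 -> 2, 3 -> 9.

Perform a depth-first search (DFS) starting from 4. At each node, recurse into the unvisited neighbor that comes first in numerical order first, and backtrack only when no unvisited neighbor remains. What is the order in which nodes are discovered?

4, 1, 7, 10, 3, 9, 11, 2, 5, 8, 6, 12

Visit 4
4 → 1
1 → 7
7 → 10
10 → 3
3 → 9
9 → 11
11 → 2
2 → 5
5 → 8
11 → 6
9 → 12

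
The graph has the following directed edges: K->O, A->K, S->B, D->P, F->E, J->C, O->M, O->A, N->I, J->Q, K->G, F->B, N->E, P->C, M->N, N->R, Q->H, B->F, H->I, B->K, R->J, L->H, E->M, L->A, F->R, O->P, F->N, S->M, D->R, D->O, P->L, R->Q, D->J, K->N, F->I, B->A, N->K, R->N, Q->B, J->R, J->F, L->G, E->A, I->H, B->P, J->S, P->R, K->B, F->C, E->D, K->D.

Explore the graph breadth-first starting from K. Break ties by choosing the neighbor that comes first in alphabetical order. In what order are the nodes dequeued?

K, B, D, G, N, O, A, F, P, J, R, E, I, M, C, L, Q, S, H

Visit K; enqueue B, D, G, N, O → queue [B, D, G, N, O]
Visit B; enqueue A, F, P → queue [D, G, N, O, A, F, P]
Visit D; enqueue J, R → queue [G, N, O, A, F, P, J, R]
Visit G → queue [N, O, A, F, P, J, R]
Visit N; enqueue E, I → queue [O, A, F, P, J, R, E, I]
Visit O; enqueue M → queue [A, F, P, J, R, E, I, M]
Visit A → queue [F, P, J, R, E, I, M]
Visit F; enqueue C → queue [P, J, R, E, I, M, C]
Visit P; enqueue L → queue [J, R, E, I, M, C, L]
Visit J; enqueue Q, S → queue [R, E, I, M, C, L, Q, S]
Visit R → queue [E, I, M, C, L, Q, S]
Visit E → queue [I, M, C, L, Q, S]
Visit I; enqueue H → queue [M, C, L, Q, S, H]
Visit M → queue [C, L, Q, S, H]
Visit C → queue [L, Q, S, H]
Visit L → queue [Q, S, H]
Visit Q → queue [S, H]
Visit S → queue [H]
Visit H → queue []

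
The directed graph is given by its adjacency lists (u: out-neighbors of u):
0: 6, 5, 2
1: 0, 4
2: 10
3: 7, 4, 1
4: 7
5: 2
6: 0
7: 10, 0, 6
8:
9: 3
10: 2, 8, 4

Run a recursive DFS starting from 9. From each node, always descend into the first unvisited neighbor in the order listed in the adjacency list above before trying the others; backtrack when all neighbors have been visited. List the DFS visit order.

9 -> 3 -> 7 -> 10 -> 2 -> 8 -> 4 -> 0 -> 6 -> 5 -> 1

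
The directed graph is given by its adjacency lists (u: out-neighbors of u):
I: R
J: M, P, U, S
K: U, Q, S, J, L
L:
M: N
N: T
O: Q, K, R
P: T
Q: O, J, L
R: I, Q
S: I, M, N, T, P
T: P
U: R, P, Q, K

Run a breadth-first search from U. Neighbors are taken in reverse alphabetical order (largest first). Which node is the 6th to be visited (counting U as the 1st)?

I

Visit U; enqueue R, Q, P, K → queue [R, Q, P, K]
Visit R; enqueue I → queue [Q, P, K, I]
Visit Q; enqueue O, L, J → queue [P, K, I, O, L, J]
Visit P; enqueue T → queue [K, I, O, L, J, T]
Visit K; enqueue S → queue [I, O, L, J, T, S]
Visit I → queue [O, L, J, T, S]
Visit O → queue [L, J, T, S]
Visit L → queue [J, T, S]
Visit J; enqueue M → queue [T, S, M]
Visit T → queue [S, M]
Visit S; enqueue N → queue [M, N]
Visit M → queue [N]
Visit N → queue []

Visit order: U, R, Q, P, K, I, O, L, J, T, S, M, N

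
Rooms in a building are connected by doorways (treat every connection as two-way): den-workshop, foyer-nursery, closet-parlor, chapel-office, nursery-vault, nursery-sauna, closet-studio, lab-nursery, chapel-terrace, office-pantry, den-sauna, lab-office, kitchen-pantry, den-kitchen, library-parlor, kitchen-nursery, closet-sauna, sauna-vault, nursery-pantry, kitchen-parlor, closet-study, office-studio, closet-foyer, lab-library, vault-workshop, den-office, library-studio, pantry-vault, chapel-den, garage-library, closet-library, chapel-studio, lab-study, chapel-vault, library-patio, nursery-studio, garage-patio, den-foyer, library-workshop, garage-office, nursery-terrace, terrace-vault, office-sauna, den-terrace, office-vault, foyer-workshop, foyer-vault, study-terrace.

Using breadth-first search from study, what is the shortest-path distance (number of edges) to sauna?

Level 0: study
Level 1: closet, lab, terrace
Level 2: chapel, den, foyer, library, nursery, office, parlor, sauna, studio, vault
Level 3: garage, kitchen, pantry, patio, workshop
sauna first appears at level 2.

2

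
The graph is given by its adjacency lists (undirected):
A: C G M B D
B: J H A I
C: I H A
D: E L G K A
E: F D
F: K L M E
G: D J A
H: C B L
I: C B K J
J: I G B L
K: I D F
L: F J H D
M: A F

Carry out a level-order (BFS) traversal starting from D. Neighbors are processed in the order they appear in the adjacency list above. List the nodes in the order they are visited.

D, E, L, G, K, A, F, J, H, I, C, M, B

Visit D; enqueue E, L, G, K, A → queue [E, L, G, K, A]
Visit E; enqueue F → queue [L, G, K, A, F]
Visit L; enqueue J, H → queue [G, K, A, F, J, H]
Visit G → queue [K, A, F, J, H]
Visit K; enqueue I → queue [A, F, J, H, I]
Visit A; enqueue C, M, B → queue [F, J, H, I, C, M, B]
Visit F → queue [J, H, I, C, M, B]
Visit J → queue [H, I, C, M, B]
Visit H → queue [I, C, M, B]
Visit I → queue [C, M, B]
Visit C → queue [M, B]
Visit M → queue [B]
Visit B → queue []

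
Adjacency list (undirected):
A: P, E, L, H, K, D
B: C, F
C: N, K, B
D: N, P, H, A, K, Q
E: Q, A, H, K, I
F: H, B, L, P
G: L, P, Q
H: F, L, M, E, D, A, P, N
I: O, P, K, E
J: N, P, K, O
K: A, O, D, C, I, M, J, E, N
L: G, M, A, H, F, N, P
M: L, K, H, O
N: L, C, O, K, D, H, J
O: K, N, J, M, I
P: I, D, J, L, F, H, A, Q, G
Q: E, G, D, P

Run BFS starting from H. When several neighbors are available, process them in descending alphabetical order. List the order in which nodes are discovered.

Visit H; enqueue P, N, M, L, F, E, D, A → queue [P, N, M, L, F, E, D, A]
Visit P; enqueue Q, J, I, G → queue [N, M, L, F, E, D, A, Q, J, I, G]
Visit N; enqueue O, K, C → queue [M, L, F, E, D, A, Q, J, I, G, O, K, C]
Visit M → queue [L, F, E, D, A, Q, J, I, G, O, K, C]
Visit L → queue [F, E, D, A, Q, J, I, G, O, K, C]
Visit F; enqueue B → queue [E, D, A, Q, J, I, G, O, K, C, B]
Visit E → queue [D, A, Q, J, I, G, O, K, C, B]
Visit D → queue [A, Q, J, I, G, O, K, C, B]
Visit A → queue [Q, J, I, G, O, K, C, B]
Visit Q → queue [J, I, G, O, K, C, B]
Visit J → queue [I, G, O, K, C, B]
Visit I → queue [G, O, K, C, B]
Visit G → queue [O, K, C, B]
Visit O → queue [K, C, B]
Visit K → queue [C, B]
Visit C → queue [B]
Visit B → queue []

H → P → N → M → L → F → E → D → A → Q → J → I → G → O → K → C → B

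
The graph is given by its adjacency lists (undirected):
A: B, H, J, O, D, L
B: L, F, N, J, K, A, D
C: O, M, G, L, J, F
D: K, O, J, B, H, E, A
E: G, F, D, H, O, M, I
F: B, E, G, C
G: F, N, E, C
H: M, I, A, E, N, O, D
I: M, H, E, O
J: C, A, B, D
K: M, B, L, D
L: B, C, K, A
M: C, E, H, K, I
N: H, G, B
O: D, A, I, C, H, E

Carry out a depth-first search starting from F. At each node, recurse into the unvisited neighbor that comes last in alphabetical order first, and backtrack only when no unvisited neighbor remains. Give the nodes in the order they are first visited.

F G N H O I M K L C J D E B A

Visit F
F → G
G → N
N → H
H → O
O → I
I → M
M → K
K → L
L → C
C → J
J → D
D → E
D → B
B → A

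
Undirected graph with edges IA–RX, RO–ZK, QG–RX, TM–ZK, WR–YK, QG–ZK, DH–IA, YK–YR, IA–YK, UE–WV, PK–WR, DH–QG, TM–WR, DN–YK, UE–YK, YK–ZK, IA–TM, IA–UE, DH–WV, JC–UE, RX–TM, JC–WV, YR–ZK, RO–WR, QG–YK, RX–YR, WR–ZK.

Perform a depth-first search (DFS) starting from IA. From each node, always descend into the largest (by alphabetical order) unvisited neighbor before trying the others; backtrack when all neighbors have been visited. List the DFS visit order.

IA YK ZK YR RX TM WR RO PK QG DH WV UE JC DN

Visit IA
IA → YK
YK → ZK
ZK → YR
YR → RX
RX → TM
TM → WR
WR → RO
WR → PK
RX → QG
QG → DH
DH → WV
WV → UE
UE → JC
YK → DN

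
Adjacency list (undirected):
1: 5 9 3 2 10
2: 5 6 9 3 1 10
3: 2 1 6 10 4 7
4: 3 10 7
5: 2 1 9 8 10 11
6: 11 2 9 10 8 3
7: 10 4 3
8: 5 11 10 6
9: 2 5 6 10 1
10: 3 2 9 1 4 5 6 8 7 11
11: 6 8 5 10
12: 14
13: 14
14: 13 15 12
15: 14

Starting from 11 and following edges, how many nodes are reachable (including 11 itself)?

BFS from 11 visits: 11, 6, 8, 5, 10, 2, 9, 3, 1, 4, 7
Reachable nodes: 11 of 15 total.

11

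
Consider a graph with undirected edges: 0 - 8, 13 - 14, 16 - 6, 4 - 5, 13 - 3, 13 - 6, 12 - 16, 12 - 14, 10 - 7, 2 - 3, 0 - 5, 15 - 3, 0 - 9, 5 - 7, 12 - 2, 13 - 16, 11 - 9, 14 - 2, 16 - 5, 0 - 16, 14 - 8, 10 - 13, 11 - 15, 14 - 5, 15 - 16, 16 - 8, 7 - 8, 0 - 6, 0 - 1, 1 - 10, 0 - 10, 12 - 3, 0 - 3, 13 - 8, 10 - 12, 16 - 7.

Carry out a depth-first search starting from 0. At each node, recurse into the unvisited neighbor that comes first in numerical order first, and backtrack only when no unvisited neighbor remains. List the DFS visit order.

Visit 0
0 → 1
1 → 10
10 → 7
7 → 5
5 → 4
5 → 14
14 → 2
2 → 3
3 → 12
12 → 16
16 → 6
6 → 13
13 → 8
16 → 15
15 → 11
11 → 9

0, 1, 10, 7, 5, 4, 14, 2, 3, 12, 16, 6, 13, 8, 15, 11, 9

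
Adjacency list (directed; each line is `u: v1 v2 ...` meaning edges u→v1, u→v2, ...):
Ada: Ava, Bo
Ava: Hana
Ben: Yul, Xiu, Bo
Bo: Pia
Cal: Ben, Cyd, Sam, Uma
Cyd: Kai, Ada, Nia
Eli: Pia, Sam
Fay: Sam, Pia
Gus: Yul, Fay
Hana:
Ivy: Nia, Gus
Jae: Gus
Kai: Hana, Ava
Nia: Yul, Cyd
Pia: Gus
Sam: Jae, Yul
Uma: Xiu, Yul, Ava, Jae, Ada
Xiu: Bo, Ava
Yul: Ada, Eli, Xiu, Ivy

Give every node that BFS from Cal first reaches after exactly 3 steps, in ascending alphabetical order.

Level 0: Cal
Level 1: Ben, Cyd, Sam, Uma
Level 2: Ada, Ava, Bo, Jae, Kai, Nia, Xiu, Yul
Level 3: Eli, Gus, Hana, Ivy, Pia
Level 4: Fay

Eli, Gus, Hana, Ivy, Pia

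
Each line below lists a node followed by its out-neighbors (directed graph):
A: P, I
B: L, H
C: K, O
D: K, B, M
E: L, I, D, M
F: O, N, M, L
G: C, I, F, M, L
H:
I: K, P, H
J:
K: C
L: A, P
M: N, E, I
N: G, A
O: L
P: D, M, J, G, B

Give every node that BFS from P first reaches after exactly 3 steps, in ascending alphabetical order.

A, O

Level 0: P
Level 1: B, D, G, J, M
Level 2: C, E, F, H, I, K, L, N
Level 3: A, O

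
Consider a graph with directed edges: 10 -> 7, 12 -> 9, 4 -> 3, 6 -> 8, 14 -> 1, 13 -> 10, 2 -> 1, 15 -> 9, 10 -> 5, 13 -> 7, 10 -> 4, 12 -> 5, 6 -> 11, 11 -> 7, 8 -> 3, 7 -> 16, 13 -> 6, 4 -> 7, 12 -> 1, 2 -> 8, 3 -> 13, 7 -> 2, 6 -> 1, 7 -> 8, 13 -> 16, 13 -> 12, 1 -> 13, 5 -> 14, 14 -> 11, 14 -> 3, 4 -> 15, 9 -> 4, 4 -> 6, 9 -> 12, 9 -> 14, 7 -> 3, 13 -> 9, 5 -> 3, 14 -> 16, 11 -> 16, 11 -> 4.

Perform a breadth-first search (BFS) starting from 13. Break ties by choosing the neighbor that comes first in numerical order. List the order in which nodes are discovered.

Visit 13; enqueue 6, 7, 9, 10, 12, 16 → queue [6, 7, 9, 10, 12, 16]
Visit 6; enqueue 1, 8, 11 → queue [7, 9, 10, 12, 16, 1, 8, 11]
Visit 7; enqueue 2, 3 → queue [9, 10, 12, 16, 1, 8, 11, 2, 3]
Visit 9; enqueue 4, 14 → queue [10, 12, 16, 1, 8, 11, 2, 3, 4, 14]
Visit 10; enqueue 5 → queue [12, 16, 1, 8, 11, 2, 3, 4, 14, 5]
Visit 12 → queue [16, 1, 8, 11, 2, 3, 4, 14, 5]
Visit 16 → queue [1, 8, 11, 2, 3, 4, 14, 5]
Visit 1 → queue [8, 11, 2, 3, 4, 14, 5]
Visit 8 → queue [11, 2, 3, 4, 14, 5]
Visit 11 → queue [2, 3, 4, 14, 5]
Visit 2 → queue [3, 4, 14, 5]
Visit 3 → queue [4, 14, 5]
Visit 4; enqueue 15 → queue [14, 5, 15]
Visit 14 → queue [5, 15]
Visit 5 → queue [15]
Visit 15 → queue []

13 -> 6 -> 7 -> 9 -> 10 -> 12 -> 16 -> 1 -> 8 -> 11 -> 2 -> 3 -> 4 -> 14 -> 5 -> 15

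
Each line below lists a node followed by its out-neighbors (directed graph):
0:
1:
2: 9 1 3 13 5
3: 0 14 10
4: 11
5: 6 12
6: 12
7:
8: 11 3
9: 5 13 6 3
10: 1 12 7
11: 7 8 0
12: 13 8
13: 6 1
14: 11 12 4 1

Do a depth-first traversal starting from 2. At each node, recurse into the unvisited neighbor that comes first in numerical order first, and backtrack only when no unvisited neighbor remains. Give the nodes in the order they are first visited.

2 → 1 → 3 → 0 → 10 → 7 → 12 → 8 → 11 → 13 → 6 → 14 → 4 → 5 → 9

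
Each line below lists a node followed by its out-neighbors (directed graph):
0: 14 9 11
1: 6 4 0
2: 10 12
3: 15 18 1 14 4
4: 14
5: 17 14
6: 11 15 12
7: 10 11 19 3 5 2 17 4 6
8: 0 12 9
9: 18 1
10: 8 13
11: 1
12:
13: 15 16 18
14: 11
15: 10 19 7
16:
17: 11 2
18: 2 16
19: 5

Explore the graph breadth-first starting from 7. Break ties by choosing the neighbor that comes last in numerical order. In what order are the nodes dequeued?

7, 19, 17, 11, 10, 6, 5, 4, 3, 2, 1, 13, 8, 15, 12, 14, 18, 0, 16, 9

Visit 7; enqueue 19, 17, 11, 10, 6, 5, 4, 3, 2 → queue [19, 17, 11, 10, 6, 5, 4, 3, 2]
Visit 19 → queue [17, 11, 10, 6, 5, 4, 3, 2]
Visit 17 → queue [11, 10, 6, 5, 4, 3, 2]
Visit 11; enqueue 1 → queue [10, 6, 5, 4, 3, 2, 1]
Visit 10; enqueue 13, 8 → queue [6, 5, 4, 3, 2, 1, 13, 8]
Visit 6; enqueue 15, 12 → queue [5, 4, 3, 2, 1, 13, 8, 15, 12]
Visit 5; enqueue 14 → queue [4, 3, 2, 1, 13, 8, 15, 12, 14]
Visit 4 → queue [3, 2, 1, 13, 8, 15, 12, 14]
Visit 3; enqueue 18 → queue [2, 1, 13, 8, 15, 12, 14, 18]
Visit 2 → queue [1, 13, 8, 15, 12, 14, 18]
Visit 1; enqueue 0 → queue [13, 8, 15, 12, 14, 18, 0]
Visit 13; enqueue 16 → queue [8, 15, 12, 14, 18, 0, 16]
Visit 8; enqueue 9 → queue [15, 12, 14, 18, 0, 16, 9]
Visit 15 → queue [12, 14, 18, 0, 16, 9]
Visit 12 → queue [14, 18, 0, 16, 9]
Visit 14 → queue [18, 0, 16, 9]
Visit 18 → queue [0, 16, 9]
Visit 0 → queue [16, 9]
Visit 16 → queue [9]
Visit 9 → queue []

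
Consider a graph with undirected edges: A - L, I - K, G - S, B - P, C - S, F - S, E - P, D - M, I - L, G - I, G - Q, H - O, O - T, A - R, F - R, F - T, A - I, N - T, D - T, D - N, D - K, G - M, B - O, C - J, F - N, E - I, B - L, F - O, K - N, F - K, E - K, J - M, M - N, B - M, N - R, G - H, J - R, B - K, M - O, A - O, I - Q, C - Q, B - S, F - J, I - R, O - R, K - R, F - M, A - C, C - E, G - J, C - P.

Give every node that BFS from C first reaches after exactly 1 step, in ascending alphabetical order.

A, E, J, P, Q, S

Level 0: C
Level 1: A, E, J, P, Q, S
Level 2: B, F, G, I, K, L, M, O, R
Level 3: D, H, N, T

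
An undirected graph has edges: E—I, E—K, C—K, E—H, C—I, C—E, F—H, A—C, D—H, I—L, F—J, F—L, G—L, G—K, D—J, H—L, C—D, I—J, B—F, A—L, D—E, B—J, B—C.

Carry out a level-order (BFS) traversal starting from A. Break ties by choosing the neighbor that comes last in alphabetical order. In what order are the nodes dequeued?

A, L, C, I, H, G, F, K, E, D, B, J

Visit A; enqueue L, C → queue [L, C]
Visit L; enqueue I, H, G, F → queue [C, I, H, G, F]
Visit C; enqueue K, E, D, B → queue [I, H, G, F, K, E, D, B]
Visit I; enqueue J → queue [H, G, F, K, E, D, B, J]
Visit H → queue [G, F, K, E, D, B, J]
Visit G → queue [F, K, E, D, B, J]
Visit F → queue [K, E, D, B, J]
Visit K → queue [E, D, B, J]
Visit E → queue [D, B, J]
Visit D → queue [B, J]
Visit B → queue [J]
Visit J → queue []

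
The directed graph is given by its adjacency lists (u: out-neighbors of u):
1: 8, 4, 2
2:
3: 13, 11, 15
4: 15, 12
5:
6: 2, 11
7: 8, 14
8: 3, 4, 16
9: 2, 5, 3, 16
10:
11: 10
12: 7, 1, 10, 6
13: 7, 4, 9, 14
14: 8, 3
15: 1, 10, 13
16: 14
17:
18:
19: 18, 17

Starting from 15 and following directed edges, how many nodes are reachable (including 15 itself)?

16

BFS from 15 visits: 15, 1, 10, 13, 2, 4, 8, 7, 9, 14, 12, 3, 16, 5, 6, 11
Reachable nodes: 16 of 19 total.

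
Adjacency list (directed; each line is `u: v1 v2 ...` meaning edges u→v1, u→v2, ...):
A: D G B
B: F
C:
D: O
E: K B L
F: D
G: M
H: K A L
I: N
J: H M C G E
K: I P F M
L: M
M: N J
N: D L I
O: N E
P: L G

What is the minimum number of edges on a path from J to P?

3

Level 0: J
Level 1: C, E, G, H, M
Level 2: A, B, K, L, N
Level 3: D, F, I, P
Level 4: O
P first appears at level 3.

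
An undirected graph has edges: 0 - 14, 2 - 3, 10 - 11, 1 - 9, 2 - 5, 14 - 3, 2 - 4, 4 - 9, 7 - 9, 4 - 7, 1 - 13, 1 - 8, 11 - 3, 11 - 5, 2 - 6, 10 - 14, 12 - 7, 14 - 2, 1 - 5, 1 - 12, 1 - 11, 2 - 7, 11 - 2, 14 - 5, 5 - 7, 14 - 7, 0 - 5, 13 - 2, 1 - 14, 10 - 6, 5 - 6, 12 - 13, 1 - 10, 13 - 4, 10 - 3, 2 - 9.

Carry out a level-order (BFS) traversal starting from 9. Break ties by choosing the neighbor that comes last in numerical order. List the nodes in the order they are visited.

Visit 9; enqueue 7, 4, 2, 1 → queue [7, 4, 2, 1]
Visit 7; enqueue 14, 12, 5 → queue [4, 2, 1, 14, 12, 5]
Visit 4; enqueue 13 → queue [2, 1, 14, 12, 5, 13]
Visit 2; enqueue 11, 6, 3 → queue [1, 14, 12, 5, 13, 11, 6, 3]
Visit 1; enqueue 10, 8 → queue [14, 12, 5, 13, 11, 6, 3, 10, 8]
Visit 14; enqueue 0 → queue [12, 5, 13, 11, 6, 3, 10, 8, 0]
Visit 12 → queue [5, 13, 11, 6, 3, 10, 8, 0]
Visit 5 → queue [13, 11, 6, 3, 10, 8, 0]
Visit 13 → queue [11, 6, 3, 10, 8, 0]
Visit 11 → queue [6, 3, 10, 8, 0]
Visit 6 → queue [3, 10, 8, 0]
Visit 3 → queue [10, 8, 0]
Visit 10 → queue [8, 0]
Visit 8 → queue [0]
Visit 0 → queue []

9 → 7 → 4 → 2 → 1 → 14 → 12 → 5 → 13 → 11 → 6 → 3 → 10 → 8 → 0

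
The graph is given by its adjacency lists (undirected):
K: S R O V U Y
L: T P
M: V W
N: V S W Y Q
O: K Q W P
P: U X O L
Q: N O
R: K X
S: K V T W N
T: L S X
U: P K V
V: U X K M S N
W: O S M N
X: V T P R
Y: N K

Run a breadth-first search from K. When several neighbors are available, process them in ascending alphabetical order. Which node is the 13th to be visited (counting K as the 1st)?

T

Visit K; enqueue O, R, S, U, V, Y → queue [O, R, S, U, V, Y]
Visit O; enqueue P, Q, W → queue [R, S, U, V, Y, P, Q, W]
Visit R; enqueue X → queue [S, U, V, Y, P, Q, W, X]
Visit S; enqueue N, T → queue [U, V, Y, P, Q, W, X, N, T]
Visit U → queue [V, Y, P, Q, W, X, N, T]
Visit V; enqueue M → queue [Y, P, Q, W, X, N, T, M]
Visit Y → queue [P, Q, W, X, N, T, M]
Visit P; enqueue L → queue [Q, W, X, N, T, M, L]
Visit Q → queue [W, X, N, T, M, L]
Visit W → queue [X, N, T, M, L]
Visit X → queue [N, T, M, L]
Visit N → queue [T, M, L]
Visit T → queue [M, L]
Visit M → queue [L]
Visit L → queue []

Visit order: K, O, R, S, U, V, Y, P, Q, W, X, N, T, M, L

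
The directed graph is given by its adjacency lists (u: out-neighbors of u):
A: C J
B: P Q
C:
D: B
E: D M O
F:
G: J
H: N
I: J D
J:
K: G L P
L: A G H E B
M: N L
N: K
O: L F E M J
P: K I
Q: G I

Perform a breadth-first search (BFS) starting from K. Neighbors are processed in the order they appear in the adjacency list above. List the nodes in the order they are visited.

Visit K; enqueue G, L, P → queue [G, L, P]
Visit G; enqueue J → queue [L, P, J]
Visit L; enqueue A, H, E, B → queue [P, J, A, H, E, B]
Visit P; enqueue I → queue [J, A, H, E, B, I]
Visit J → queue [A, H, E, B, I]
Visit A; enqueue C → queue [H, E, B, I, C]
Visit H; enqueue N → queue [E, B, I, C, N]
Visit E; enqueue D, M, O → queue [B, I, C, N, D, M, O]
Visit B; enqueue Q → queue [I, C, N, D, M, O, Q]
Visit I → queue [C, N, D, M, O, Q]
Visit C → queue [N, D, M, O, Q]
Visit N → queue [D, M, O, Q]
Visit D → queue [M, O, Q]
Visit M → queue [O, Q]
Visit O; enqueue F → queue [Q, F]
Visit Q → queue [F]
Visit F → queue []

K, G, L, P, J, A, H, E, B, I, C, N, D, M, O, Q, F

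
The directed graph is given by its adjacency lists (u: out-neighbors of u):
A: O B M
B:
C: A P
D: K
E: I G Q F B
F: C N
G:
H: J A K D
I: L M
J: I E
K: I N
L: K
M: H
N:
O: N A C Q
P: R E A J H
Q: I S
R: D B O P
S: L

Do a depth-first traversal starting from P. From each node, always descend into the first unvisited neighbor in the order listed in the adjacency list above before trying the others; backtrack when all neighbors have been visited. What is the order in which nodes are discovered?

P R D K I L M H J E G Q S F C A O N B

Visit P
P → R
R → D
D → K
K → I
I → L
I → M
M → H
H → J
J → E
E → G
E → Q
Q → S
E → F
F → C
C → A
A → O
O → N
A → B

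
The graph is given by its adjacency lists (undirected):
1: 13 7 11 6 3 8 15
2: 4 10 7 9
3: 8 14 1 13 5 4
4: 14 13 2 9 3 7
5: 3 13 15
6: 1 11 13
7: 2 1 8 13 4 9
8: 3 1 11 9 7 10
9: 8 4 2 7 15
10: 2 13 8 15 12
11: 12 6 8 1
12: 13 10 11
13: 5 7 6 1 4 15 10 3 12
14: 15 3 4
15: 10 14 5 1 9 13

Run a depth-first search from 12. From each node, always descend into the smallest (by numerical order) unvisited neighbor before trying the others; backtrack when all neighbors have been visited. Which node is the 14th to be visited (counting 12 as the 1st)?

13

Visit 12
12 → 10
10 → 2
2 → 4
4 → 3
3 → 1
1 → 6
6 → 11
11 → 8
8 → 7
7 → 9
9 → 15
15 → 5
5 → 13
15 → 14

Visit order: 12, 10, 2, 4, 3, 1, 6, 11, 8, 7, 9, 15, 5, 13, 14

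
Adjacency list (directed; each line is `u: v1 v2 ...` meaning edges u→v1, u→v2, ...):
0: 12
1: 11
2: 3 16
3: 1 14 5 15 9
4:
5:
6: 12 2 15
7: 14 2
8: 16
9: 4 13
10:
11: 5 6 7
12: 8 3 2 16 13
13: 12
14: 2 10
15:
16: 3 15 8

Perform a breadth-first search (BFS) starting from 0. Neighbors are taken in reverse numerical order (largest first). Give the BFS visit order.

0 12 16 13 8 3 2 15 14 9 5 1 10 4 11 7 6

Visit 0; enqueue 12 → queue [12]
Visit 12; enqueue 16, 13, 8, 3, 2 → queue [16, 13, 8, 3, 2]
Visit 16; enqueue 15 → queue [13, 8, 3, 2, 15]
Visit 13 → queue [8, 3, 2, 15]
Visit 8 → queue [3, 2, 15]
Visit 3; enqueue 14, 9, 5, 1 → queue [2, 15, 14, 9, 5, 1]
Visit 2 → queue [15, 14, 9, 5, 1]
Visit 15 → queue [14, 9, 5, 1]
Visit 14; enqueue 10 → queue [9, 5, 1, 10]
Visit 9; enqueue 4 → queue [5, 1, 10, 4]
Visit 5 → queue [1, 10, 4]
Visit 1; enqueue 11 → queue [10, 4, 11]
Visit 10 → queue [4, 11]
Visit 4 → queue [11]
Visit 11; enqueue 7, 6 → queue [7, 6]
Visit 7 → queue [6]
Visit 6 → queue []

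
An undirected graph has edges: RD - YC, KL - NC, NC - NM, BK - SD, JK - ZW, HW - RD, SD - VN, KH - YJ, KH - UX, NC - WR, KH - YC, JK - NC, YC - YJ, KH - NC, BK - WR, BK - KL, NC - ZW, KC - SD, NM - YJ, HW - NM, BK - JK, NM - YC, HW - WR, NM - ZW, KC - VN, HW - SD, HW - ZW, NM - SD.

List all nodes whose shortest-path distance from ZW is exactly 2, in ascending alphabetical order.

BK, KH, KL, RD, SD, WR, YC, YJ

Level 0: ZW
Level 1: HW, JK, NC, NM
Level 2: BK, KH, KL, RD, SD, WR, YC, YJ
Level 3: KC, UX, VN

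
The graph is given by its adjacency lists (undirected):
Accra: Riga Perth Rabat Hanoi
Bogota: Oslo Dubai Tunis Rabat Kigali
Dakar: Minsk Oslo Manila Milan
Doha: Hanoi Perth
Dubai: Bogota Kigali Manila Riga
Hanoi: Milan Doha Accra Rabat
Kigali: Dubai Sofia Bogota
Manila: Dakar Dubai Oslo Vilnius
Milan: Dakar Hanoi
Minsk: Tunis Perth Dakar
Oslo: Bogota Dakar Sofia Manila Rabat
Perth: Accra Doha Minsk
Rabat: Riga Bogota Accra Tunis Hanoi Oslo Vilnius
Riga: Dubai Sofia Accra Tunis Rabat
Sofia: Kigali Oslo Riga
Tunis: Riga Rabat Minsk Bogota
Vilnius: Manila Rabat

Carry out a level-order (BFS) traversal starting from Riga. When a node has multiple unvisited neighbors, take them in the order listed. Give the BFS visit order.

Riga, Dubai, Sofia, Accra, Tunis, Rabat, Bogota, Kigali, Manila, Oslo, Perth, Hanoi, Minsk, Vilnius, Dakar, Doha, Milan

Visit Riga; enqueue Dubai, Sofia, Accra, Tunis, Rabat → queue [Dubai, Sofia, Accra, Tunis, Rabat]
Visit Dubai; enqueue Bogota, Kigali, Manila → queue [Sofia, Accra, Tunis, Rabat, Bogota, Kigali, Manila]
Visit Sofia; enqueue Oslo → queue [Accra, Tunis, Rabat, Bogota, Kigali, Manila, Oslo]
Visit Accra; enqueue Perth, Hanoi → queue [Tunis, Rabat, Bogota, Kigali, Manila, Oslo, Perth, Hanoi]
Visit Tunis; enqueue Minsk → queue [Rabat, Bogota, Kigali, Manila, Oslo, Perth, Hanoi, Minsk]
Visit Rabat; enqueue Vilnius → queue [Bogota, Kigali, Manila, Oslo, Perth, Hanoi, Minsk, Vilnius]
Visit Bogota → queue [Kigali, Manila, Oslo, Perth, Hanoi, Minsk, Vilnius]
Visit Kigali → queue [Manila, Oslo, Perth, Hanoi, Minsk, Vilnius]
Visit Manila; enqueue Dakar → queue [Oslo, Perth, Hanoi, Minsk, Vilnius, Dakar]
Visit Oslo → queue [Perth, Hanoi, Minsk, Vilnius, Dakar]
Visit Perth; enqueue Doha → queue [Hanoi, Minsk, Vilnius, Dakar, Doha]
Visit Hanoi; enqueue Milan → queue [Minsk, Vilnius, Dakar, Doha, Milan]
Visit Minsk → queue [Vilnius, Dakar, Doha, Milan]
Visit Vilnius → queue [Dakar, Doha, Milan]
Visit Dakar → queue [Doha, Milan]
Visit Doha → queue [Milan]
Visit Milan → queue []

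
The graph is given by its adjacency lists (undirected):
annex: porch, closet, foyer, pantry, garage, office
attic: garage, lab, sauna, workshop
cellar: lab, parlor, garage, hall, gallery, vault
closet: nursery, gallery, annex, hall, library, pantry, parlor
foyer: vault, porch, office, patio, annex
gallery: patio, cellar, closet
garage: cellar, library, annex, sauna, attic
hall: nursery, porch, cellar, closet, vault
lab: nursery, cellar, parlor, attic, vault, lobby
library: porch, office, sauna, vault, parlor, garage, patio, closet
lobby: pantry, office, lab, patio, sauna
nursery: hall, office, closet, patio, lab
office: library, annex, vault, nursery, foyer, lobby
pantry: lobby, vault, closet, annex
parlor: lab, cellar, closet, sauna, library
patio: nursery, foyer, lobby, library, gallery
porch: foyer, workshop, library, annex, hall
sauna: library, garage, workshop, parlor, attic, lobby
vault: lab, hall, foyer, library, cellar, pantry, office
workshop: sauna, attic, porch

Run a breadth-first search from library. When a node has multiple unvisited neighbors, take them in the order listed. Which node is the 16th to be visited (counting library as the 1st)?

attic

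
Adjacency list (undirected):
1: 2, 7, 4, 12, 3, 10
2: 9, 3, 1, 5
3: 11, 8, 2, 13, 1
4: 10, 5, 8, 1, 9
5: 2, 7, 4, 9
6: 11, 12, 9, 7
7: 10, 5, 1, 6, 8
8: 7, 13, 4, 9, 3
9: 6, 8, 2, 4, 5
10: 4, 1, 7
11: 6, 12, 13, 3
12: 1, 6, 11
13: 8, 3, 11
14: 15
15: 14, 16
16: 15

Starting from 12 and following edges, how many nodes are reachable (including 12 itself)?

BFS from 12 visits: 12, 1, 6, 11, 2, 7, 4, 3, 10, 9, 13, 5, 8
Reachable nodes: 13 of 16 total.

13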